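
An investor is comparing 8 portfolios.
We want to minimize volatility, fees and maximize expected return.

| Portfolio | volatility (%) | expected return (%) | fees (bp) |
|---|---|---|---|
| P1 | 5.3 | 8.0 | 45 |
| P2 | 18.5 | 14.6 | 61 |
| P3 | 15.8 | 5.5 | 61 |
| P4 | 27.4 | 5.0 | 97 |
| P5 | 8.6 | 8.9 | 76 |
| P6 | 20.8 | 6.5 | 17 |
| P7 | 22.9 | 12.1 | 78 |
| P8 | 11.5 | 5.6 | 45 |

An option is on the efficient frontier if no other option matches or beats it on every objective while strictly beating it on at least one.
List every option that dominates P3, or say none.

P1: volatility 5.3≤15.8, expected return 8.0≥5.5, fees 45≤61 — dominates P3.
P8: volatility 11.5≤15.8, expected return 5.6≥5.5, fees 45≤61 — dominates P3.
Others (P2, P4, P5, P6, P7) are each worse than P3 on at least one objective.

P1, P8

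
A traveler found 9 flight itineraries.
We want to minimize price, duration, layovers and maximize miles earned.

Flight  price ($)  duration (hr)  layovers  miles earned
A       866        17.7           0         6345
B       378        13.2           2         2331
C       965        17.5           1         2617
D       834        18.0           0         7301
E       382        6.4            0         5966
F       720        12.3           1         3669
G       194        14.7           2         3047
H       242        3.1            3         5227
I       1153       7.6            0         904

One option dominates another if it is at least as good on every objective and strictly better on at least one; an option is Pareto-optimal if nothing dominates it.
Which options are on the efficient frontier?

A, B, D, E, G, H

A: not dominated.
B: not dominated.
C: dominated by E (price 382≤965, duration 6.4≤17.5, layovers 0≤1, miles earned 5966≥2617).
D: not dominated (best miles earned).
E: not dominated.
F: dominated by E (price 382≤720, duration 6.4≤12.3, layovers 0≤1, miles earned 5966≥3669).
G: not dominated (best price).
H: not dominated (best duration).
I: dominated by E (price 382≤1153, duration 6.4≤7.6, layovers 0≤0, miles earned 5966≥904).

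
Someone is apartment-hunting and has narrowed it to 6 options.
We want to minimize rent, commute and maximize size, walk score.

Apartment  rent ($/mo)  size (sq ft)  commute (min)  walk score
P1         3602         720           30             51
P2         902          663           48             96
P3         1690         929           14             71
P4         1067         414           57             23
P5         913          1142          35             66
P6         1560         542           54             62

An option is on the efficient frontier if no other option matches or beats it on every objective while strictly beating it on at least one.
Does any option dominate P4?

P2 vs P4: rent 902≤1067, size 663≥414, commute 48≤57, walk score 96≥23 — P2 is at least as good on every objective and strictly better on at least one, so P2 dominates P4.

Yes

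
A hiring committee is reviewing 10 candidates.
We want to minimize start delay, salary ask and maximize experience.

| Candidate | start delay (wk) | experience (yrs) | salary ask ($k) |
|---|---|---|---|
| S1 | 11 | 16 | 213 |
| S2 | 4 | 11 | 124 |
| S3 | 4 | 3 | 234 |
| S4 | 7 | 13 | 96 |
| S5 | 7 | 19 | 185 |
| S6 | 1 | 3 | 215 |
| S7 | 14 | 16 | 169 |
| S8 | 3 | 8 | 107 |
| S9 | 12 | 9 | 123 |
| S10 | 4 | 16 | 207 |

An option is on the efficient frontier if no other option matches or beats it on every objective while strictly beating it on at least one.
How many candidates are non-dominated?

S1: dominated by S5 (start delay 7≤11, experience 19≥16, salary ask 185≤213).
S2: not dominated.
S3: dominated by S2 (start delay 4≤4, experience 11≥3, salary ask 124≤234).
S4: not dominated (best salary ask).
S5: not dominated (best experience).
S6: not dominated (best start delay).
S7: not dominated.
S8: not dominated.
S9: dominated by S4 (start delay 7≤12, experience 13≥9, salary ask 96≤123).
S10: not dominated.
Pareto-optimal: S2, S4, S5, S6, S7, S8, S10 → 7.

7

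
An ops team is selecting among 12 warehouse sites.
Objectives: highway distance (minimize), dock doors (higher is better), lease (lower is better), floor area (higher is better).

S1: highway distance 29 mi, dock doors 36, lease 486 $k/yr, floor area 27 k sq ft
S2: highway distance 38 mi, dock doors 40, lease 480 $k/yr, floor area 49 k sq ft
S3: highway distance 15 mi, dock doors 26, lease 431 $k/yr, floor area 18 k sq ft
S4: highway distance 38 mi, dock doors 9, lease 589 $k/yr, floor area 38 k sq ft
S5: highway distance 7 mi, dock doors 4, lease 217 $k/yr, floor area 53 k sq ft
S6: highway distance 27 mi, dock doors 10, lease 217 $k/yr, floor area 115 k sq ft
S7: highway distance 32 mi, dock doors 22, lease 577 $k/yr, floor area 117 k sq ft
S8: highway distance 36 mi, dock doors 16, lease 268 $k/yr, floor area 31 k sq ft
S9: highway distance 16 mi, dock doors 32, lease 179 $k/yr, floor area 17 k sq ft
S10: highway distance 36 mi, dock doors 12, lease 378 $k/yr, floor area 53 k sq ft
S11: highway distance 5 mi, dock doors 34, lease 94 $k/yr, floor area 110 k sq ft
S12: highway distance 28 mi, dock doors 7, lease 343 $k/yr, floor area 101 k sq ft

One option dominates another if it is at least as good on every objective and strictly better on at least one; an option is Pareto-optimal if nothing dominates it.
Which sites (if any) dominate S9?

S11

S11: highway distance 5≤16, dock doors 34≥32, lease 94≤179, floor area 110≥17 — dominates S9.
Others (S1, S2, S3, S4, S5, S6, S7, S8, S10, S12) are each worse than S9 on at least one objective.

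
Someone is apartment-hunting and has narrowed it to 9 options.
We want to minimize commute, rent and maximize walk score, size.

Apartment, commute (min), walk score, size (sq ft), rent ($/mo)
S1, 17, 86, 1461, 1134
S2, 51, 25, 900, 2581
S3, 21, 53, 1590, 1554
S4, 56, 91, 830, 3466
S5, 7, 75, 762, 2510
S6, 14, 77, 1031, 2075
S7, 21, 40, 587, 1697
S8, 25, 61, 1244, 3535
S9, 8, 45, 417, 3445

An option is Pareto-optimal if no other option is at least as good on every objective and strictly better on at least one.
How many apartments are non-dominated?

S1: not dominated (best rent).
S2: dominated by S1 (commute 17≤51, walk score 86≥25, size 1461≥900, rent 1134≤2581).
S3: not dominated (best size).
S4: not dominated (best walk score).
S5: not dominated (best commute).
S6: not dominated.
S7: dominated by S1 (commute 17≤21, walk score 86≥40, size 1461≥587, rent 1134≤1697).
S8: dominated by S1 (commute 17≤25, walk score 86≥61, size 1461≥1244, rent 1134≤3535).
S9: dominated by S5 (commute 7≤8, walk score 75≥45, size 762≥417, rent 2510≤3445).
Pareto-optimal: S1, S3, S4, S5, S6 → 5.

5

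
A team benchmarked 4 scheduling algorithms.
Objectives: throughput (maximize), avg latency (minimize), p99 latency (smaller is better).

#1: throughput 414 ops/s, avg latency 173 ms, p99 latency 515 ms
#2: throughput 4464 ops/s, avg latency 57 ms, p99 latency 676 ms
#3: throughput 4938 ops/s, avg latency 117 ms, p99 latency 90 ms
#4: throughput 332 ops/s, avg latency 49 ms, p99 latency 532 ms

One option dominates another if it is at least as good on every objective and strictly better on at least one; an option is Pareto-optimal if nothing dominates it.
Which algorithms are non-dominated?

#2, #3, #4

#1: dominated by #3 (throughput 4938≥414, avg latency 117≤173, p99 latency 90≤515).
#2: not dominated.
#3: not dominated (best throughput).
#4: not dominated (best avg latency).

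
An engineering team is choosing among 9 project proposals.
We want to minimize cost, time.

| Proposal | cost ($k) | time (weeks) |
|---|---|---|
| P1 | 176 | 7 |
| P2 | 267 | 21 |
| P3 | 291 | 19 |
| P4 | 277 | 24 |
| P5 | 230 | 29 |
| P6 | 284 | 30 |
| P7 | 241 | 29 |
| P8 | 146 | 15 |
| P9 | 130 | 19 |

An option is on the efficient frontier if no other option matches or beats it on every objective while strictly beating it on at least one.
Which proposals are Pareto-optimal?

P1, P8, P9

P1: not dominated (best time).
P2: dominated by P1 (cost 176≤267, time 7≤21).
P3: dominated by P1 (cost 176≤291, time 7≤19).
P4: dominated by P1 (cost 176≤277, time 7≤24).
P5: dominated by P1 (cost 176≤230, time 7≤29).
P6: dominated by P1 (cost 176≤284, time 7≤30).
P7: dominated by P1 (cost 176≤241, time 7≤29).
P8: not dominated.
P9: not dominated (best cost).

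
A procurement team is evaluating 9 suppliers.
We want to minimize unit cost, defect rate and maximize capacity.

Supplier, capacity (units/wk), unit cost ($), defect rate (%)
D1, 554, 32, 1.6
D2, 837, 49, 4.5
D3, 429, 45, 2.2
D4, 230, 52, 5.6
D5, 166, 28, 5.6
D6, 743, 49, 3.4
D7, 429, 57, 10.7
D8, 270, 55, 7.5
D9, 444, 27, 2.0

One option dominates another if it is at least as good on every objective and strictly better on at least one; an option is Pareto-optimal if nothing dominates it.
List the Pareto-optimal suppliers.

D1, D2, D6, D9

D1: not dominated (best defect rate).
D2: not dominated (best capacity).
D3: dominated by D1 (capacity 554≥429, unit cost 32≤45, defect rate 1.6≤2.2).
D4: dominated by D1 (capacity 554≥230, unit cost 32≤52, defect rate 1.6≤5.6).
D5: dominated by D9 (capacity 444≥166, unit cost 27≤28, defect rate 2.0≤5.6).
D6: not dominated.
D7: dominated by D1 (capacity 554≥429, unit cost 32≤57, defect rate 1.6≤10.7).
D8: dominated by D1 (capacity 554≥270, unit cost 32≤55, defect rate 1.6≤7.5).
D9: not dominated (best unit cost).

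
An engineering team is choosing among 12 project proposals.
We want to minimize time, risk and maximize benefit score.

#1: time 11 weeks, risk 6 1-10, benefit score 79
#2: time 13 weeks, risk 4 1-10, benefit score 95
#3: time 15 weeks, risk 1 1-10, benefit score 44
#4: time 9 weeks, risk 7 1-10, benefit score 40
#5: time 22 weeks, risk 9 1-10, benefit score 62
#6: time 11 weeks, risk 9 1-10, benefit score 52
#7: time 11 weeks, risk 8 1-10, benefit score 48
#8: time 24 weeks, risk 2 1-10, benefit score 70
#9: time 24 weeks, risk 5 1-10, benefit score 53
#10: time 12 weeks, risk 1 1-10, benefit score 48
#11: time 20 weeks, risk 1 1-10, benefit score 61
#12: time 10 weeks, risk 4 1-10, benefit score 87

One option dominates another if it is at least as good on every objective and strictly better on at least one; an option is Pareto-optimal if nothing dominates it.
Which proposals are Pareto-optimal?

#2, #4, #8, #10, #11, #12

#1: dominated by #12 (time 10≤11, risk 4≤6, benefit score 87≥79).
#2: not dominated (best benefit score).
#3: dominated by #10 (time 12≤15, risk 1≤1, benefit score 48≥44).
#4: not dominated (best time).
#5: dominated by #1 (time 11≤22, risk 6≤9, benefit score 79≥62).
#6: dominated by #1 (time 11≤11, risk 6≤9, benefit score 79≥52).
#7: dominated by #1 (time 11≤11, risk 6≤8, benefit score 79≥48).
#8: not dominated.
#9: dominated by #2 (time 13≤24, risk 4≤5, benefit score 95≥53).
#10: not dominated.
#11: not dominated.
#12: not dominated.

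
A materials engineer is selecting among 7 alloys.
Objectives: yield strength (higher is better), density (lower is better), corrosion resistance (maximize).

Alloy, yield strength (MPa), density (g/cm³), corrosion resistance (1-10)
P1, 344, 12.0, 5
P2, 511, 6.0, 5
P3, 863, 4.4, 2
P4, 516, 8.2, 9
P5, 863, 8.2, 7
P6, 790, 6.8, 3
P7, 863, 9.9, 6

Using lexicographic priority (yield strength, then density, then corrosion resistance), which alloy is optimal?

P3

First maximize yield strength: best is 863, kept {P3, P5, P7}.
Then minimize density: best is 4.4, kept {P3}.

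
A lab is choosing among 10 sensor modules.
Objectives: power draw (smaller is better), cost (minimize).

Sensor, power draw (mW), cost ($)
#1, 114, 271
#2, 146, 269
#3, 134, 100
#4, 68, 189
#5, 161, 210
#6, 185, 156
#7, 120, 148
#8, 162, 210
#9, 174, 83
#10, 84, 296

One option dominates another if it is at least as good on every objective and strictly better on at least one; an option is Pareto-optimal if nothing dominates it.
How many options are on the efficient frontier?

#1: dominated by #4 (power draw 68≤114, cost 189≤271).
#2: dominated by #3 (power draw 134≤146, cost 100≤269).
#3: not dominated.
#4: not dominated (best power draw).
#5: dominated by #3 (power draw 134≤161, cost 100≤210).
#6: dominated by #3 (power draw 134≤185, cost 100≤156).
#7: not dominated.
#8: dominated by #3 (power draw 134≤162, cost 100≤210).
#9: not dominated (best cost).
#10: dominated by #4 (power draw 68≤84, cost 189≤296).
Pareto-optimal: #3, #4, #7, #9 → 4.

4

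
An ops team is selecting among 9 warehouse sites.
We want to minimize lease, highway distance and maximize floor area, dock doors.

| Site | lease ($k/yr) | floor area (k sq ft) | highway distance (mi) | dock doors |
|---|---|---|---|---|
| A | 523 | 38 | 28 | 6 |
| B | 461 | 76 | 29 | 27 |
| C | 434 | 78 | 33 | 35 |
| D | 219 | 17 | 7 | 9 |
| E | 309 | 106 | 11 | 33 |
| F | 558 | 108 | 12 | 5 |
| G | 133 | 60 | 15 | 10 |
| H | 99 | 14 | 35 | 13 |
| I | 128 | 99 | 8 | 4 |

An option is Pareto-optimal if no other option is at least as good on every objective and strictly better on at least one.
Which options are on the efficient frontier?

A: dominated by E (lease 309≤523, floor area 106≥38, highway distance 11≤28, dock doors 33≥6).
B: dominated by E (lease 309≤461, floor area 106≥76, highway distance 11≤29, dock doors 33≥27).
C: not dominated (best dock doors).
D: not dominated (best highway distance).
E: not dominated.
F: not dominated (best floor area).
G: not dominated.
H: not dominated (best lease).
I: not dominated.

C, D, E, F, G, H, I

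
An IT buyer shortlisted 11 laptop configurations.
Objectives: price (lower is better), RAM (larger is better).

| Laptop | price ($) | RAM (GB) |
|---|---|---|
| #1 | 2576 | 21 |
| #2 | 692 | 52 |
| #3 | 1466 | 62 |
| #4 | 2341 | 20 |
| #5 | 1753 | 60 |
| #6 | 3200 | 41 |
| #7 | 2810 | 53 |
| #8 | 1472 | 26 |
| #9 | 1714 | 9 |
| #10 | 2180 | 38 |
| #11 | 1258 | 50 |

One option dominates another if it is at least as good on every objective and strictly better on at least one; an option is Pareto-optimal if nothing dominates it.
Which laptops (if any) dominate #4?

#2: price 692≤2341, RAM 52≥20 — dominates #4.
#3: price 1466≤2341, RAM 62≥20 — dominates #4.
#5: price 1753≤2341, RAM 60≥20 — dominates #4.
#8: price 1472≤2341, RAM 26≥20 — dominates #4.
#10: price 2180≤2341, RAM 38≥20 — dominates #4.
#11: price 1258≤2341, RAM 50≥20 — dominates #4.
Others (#1, #6, #7, #9) are each worse than #4 on at least one objective.

#2, #3, #5, #8, #10, #11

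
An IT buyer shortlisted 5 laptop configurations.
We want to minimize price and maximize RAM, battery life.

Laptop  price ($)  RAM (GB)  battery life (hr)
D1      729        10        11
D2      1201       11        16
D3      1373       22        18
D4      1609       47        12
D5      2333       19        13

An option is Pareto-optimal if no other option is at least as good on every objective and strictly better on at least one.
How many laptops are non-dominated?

4

D1: not dominated (best price).
D2: not dominated.
D3: not dominated (best battery life).
D4: not dominated (best RAM).
D5: dominated by D3 (price 1373≤2333, RAM 22≥19, battery life 18≥13).
Pareto-optimal: D1, D2, D3, D4 → 4.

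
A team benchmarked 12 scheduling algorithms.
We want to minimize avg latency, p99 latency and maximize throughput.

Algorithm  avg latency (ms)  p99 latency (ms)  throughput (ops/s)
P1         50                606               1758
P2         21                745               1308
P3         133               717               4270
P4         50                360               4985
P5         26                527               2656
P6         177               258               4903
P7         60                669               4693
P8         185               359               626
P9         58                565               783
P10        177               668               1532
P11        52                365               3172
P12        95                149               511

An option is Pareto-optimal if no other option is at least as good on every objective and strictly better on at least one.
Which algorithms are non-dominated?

P2, P4, P5, P6, P12

P1: dominated by P4 (avg latency 50≤50, p99 latency 360≤606, throughput 4985≥1758).
P2: not dominated (best avg latency).
P3: dominated by P4 (avg latency 50≤133, p99 latency 360≤717, throughput 4985≥4270).
P4: not dominated (best throughput).
P5: not dominated.
P6: not dominated.
P7: dominated by P4 (avg latency 50≤60, p99 latency 360≤669, throughput 4985≥4693).
P8: dominated by P6 (avg latency 177≤185, p99 latency 258≤359, throughput 4903≥626).
P9: dominated by P4 (avg latency 50≤58, p99 latency 360≤565, throughput 4985≥783).
P10: dominated by P1 (avg latency 50≤177, p99 latency 606≤668, throughput 1758≥1532).
P11: dominated by P4 (avg latency 50≤52, p99 latency 360≤365, throughput 4985≥3172).
P12: not dominated (best p99 latency).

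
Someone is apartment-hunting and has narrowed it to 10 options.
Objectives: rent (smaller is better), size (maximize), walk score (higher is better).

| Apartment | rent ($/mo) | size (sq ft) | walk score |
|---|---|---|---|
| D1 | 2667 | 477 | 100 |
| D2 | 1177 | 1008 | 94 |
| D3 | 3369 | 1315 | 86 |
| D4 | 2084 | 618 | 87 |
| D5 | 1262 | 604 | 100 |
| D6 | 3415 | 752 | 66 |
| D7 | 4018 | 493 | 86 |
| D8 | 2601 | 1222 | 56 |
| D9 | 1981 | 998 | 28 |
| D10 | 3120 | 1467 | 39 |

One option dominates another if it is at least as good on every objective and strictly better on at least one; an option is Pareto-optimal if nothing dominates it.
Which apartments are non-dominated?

D1: dominated by D5 (rent 1262≤2667, size 604≥477, walk score 100≥100).
D2: not dominated (best rent).
D3: not dominated.
D4: dominated by D2 (rent 1177≤2084, size 1008≥618, walk score 94≥87).
D5: not dominated.
D6: dominated by D2 (rent 1177≤3415, size 1008≥752, walk score 94≥66).
D7: dominated by D2 (rent 1177≤4018, size 1008≥493, walk score 94≥86).
D8: not dominated.
D9: dominated by D2 (rent 1177≤1981, size 1008≥998, walk score 94≥28).
D10: not dominated (best size).

D2, D3, D5, D8, D10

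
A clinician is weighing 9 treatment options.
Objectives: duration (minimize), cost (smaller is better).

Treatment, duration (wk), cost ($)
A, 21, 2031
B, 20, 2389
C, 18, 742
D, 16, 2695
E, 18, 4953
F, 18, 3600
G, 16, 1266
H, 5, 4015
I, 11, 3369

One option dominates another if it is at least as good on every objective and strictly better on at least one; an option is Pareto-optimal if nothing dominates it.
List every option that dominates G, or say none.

none

A: worse on duration (21 vs 16).
B: worse on duration (20 vs 16).
C: worse on duration (18 vs 16).
D: worse on cost (2695 vs 1266).
E: worse on duration (18 vs 16).
F: worse on duration (18 vs 16).
H: worse on cost (4015 vs 1266).
I: worse on cost (3369 vs 1266).
No option dominates G.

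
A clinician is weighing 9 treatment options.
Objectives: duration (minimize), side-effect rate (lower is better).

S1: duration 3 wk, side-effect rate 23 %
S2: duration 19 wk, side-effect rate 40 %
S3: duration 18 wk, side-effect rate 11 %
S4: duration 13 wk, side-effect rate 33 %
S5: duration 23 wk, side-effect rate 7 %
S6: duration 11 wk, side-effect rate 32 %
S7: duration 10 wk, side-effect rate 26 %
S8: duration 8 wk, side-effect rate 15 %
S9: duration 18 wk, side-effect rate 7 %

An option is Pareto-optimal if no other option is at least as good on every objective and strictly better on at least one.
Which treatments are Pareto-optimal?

S1: not dominated (best duration).
S2: dominated by S1 (duration 3≤19, side-effect rate 23≤40).
S3: dominated by S9 (duration 18≤18, side-effect rate 7≤11).
S4: dominated by S1 (duration 3≤13, side-effect rate 23≤33).
S5: dominated by S9 (duration 18≤23, side-effect rate 7≤7).
S6: dominated by S1 (duration 3≤11, side-effect rate 23≤32).
S7: dominated by S1 (duration 3≤10, side-effect rate 23≤26).
S8: not dominated.
S9: not dominated.

S1, S8, S9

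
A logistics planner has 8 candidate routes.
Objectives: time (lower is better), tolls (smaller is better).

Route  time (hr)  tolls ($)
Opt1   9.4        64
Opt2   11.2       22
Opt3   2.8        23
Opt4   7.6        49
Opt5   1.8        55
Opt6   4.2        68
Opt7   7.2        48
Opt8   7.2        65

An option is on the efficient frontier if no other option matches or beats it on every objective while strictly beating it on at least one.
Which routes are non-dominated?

Opt2, Opt3, Opt5

Opt1: dominated by Opt3 (time 2.8≤9.4, tolls 23≤64).
Opt2: not dominated (best tolls).
Opt3: not dominated.
Opt4: dominated by Opt3 (time 2.8≤7.6, tolls 23≤49).
Opt5: not dominated (best time).
Opt6: dominated by Opt3 (time 2.8≤4.2, tolls 23≤68).
Opt7: dominated by Opt3 (time 2.8≤7.2, tolls 23≤48).
Opt8: dominated by Opt3 (time 2.8≤7.2, tolls 23≤65).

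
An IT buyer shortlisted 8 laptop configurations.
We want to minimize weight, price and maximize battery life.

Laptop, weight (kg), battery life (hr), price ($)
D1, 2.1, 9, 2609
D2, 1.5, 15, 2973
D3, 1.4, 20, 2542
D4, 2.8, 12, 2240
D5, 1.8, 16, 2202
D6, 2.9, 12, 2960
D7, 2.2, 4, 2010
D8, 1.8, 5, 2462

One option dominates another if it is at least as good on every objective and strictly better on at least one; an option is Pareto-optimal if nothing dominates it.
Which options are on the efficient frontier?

D1: dominated by D3 (weight 1.4≤2.1, battery life 20≥9, price 2542≤2609).
D2: dominated by D3 (weight 1.4≤1.5, battery life 20≥15, price 2542≤2973).
D3: not dominated (best weight).
D4: dominated by D5 (weight 1.8≤2.8, battery life 16≥12, price 2202≤2240).
D5: not dominated.
D6: dominated by D3 (weight 1.4≤2.9, battery life 20≥12, price 2542≤2960).
D7: not dominated (best price).
D8: dominated by D5 (weight 1.8≤1.8, battery life 16≥5, price 2202≤2462).

D3, D5, D7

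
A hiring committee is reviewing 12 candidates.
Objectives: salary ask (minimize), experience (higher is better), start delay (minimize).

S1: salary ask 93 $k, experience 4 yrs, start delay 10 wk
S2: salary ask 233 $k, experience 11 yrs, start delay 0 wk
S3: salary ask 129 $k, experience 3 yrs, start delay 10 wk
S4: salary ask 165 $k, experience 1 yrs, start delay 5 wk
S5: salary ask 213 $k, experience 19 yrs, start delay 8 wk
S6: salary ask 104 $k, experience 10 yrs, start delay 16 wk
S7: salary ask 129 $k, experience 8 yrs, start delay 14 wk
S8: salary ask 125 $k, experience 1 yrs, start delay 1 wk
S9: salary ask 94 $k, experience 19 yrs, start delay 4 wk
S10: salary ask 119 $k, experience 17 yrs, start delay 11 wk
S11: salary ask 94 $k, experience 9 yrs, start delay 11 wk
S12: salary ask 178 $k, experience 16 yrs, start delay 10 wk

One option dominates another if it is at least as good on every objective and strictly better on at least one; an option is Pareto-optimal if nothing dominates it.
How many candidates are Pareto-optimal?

4

S1: not dominated (best salary ask).
S2: not dominated (best start delay).
S3: dominated by S1 (salary ask 93≤129, experience 4≥3, start delay 10≤10).
S4: dominated by S8 (salary ask 125≤165, experience 1≥1, start delay 1≤5).
S5: dominated by S9 (salary ask 94≤213, experience 19≥19, start delay 4≤8).
S6: dominated by S9 (salary ask 94≤104, experience 19≥10, start delay 4≤16).
S7: dominated by S9 (salary ask 94≤129, experience 19≥8, start delay 4≤14).
S8: not dominated.
S9: not dominated.
S10: dominated by S9 (salary ask 94≤119, experience 19≥17, start delay 4≤11).
S11: dominated by S9 (salary ask 94≤94, experience 19≥9, start delay 4≤11).
S12: dominated by S9 (salary ask 94≤178, experience 19≥16, start delay 4≤10).
Pareto-optimal: S1, S2, S8, S9 → 4.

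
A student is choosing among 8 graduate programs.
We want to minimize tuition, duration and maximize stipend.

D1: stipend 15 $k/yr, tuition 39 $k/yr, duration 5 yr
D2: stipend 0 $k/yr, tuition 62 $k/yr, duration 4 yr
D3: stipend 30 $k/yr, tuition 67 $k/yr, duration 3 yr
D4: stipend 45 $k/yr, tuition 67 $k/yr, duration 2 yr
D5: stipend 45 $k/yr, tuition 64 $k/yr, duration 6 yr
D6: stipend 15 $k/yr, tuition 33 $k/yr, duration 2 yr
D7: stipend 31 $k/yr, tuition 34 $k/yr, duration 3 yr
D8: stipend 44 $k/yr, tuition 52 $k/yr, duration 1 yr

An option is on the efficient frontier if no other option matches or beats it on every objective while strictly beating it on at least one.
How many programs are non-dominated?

5

D1: dominated by D6 (stipend 15≥15, tuition 33≤39, duration 2≤5).
D2: dominated by D6 (stipend 15≥0, tuition 33≤62, duration 2≤4).
D3: dominated by D4 (stipend 45≥30, tuition 67≤67, duration 2≤3).
D4: not dominated.
D5: not dominated.
D6: not dominated (best tuition).
D7: not dominated.
D8: not dominated (best duration).
Pareto-optimal: D4, D5, D6, D7, D8 → 5.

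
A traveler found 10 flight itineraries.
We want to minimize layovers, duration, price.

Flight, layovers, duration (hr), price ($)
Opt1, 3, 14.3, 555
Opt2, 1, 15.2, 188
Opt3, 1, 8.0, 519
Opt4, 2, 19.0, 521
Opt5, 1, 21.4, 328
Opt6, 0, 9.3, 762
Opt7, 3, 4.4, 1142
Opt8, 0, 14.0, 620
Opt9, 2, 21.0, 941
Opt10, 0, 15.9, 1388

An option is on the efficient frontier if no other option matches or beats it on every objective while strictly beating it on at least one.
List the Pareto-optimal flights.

Opt2, Opt3, Opt6, Opt7, Opt8

Opt1: dominated by Opt3 (layovers 1≤3, duration 8.0≤14.3, price 519≤555).
Opt2: not dominated (best price).
Opt3: not dominated.
Opt4: dominated by Opt2 (layovers 1≤2, duration 15.2≤19.0, price 188≤521).
Opt5: dominated by Opt2 (layovers 1≤1, duration 15.2≤21.4, price 188≤328).
Opt6: not dominated.
Opt7: not dominated (best duration).
Opt8: not dominated.
Opt9: dominated by Opt2 (layovers 1≤2, duration 15.2≤21.0, price 188≤941).
Opt10: dominated by Opt6 (layovers 0≤0, duration 9.3≤15.9, price 762≤1388).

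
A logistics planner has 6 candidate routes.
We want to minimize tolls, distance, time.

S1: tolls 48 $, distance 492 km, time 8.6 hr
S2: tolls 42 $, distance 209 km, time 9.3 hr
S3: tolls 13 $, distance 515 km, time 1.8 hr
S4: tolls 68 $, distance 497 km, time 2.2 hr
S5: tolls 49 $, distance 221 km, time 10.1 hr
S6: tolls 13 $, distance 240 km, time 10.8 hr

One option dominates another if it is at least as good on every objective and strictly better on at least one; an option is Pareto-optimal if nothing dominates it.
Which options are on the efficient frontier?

S1: not dominated.
S2: not dominated (best distance).
S3: not dominated (best time).
S4: not dominated.
S5: dominated by S2 (tolls 42≤49, distance 209≤221, time 9.3≤10.1).
S6: not dominated.

S1, S2, S3, S4, S6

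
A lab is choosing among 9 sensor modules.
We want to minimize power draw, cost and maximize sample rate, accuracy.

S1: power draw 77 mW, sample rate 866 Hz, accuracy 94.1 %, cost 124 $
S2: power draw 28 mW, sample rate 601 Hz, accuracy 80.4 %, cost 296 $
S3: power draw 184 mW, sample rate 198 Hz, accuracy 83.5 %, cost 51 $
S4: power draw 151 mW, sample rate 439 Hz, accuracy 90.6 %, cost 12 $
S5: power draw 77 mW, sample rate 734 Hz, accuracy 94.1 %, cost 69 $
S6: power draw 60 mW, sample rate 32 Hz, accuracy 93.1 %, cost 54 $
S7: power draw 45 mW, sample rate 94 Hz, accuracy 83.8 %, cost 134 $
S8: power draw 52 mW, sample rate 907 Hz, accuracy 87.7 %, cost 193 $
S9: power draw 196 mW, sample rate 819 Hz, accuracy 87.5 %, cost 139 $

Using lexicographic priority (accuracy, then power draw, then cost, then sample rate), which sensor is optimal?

S5

First maximize accuracy: best is 94.1, kept {S1, S5}.
Then minimize power draw: best is 77, kept {S1, S5}.
Then minimize cost: best is 69, kept {S5}.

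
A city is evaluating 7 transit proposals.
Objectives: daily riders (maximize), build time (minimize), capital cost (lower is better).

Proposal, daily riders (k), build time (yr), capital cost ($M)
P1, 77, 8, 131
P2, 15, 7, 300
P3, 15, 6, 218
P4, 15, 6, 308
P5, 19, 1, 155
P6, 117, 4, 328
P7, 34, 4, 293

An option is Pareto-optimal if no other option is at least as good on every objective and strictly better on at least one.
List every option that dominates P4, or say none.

P3: daily riders 15≥15, build time 6≤6, capital cost 218≤308 — dominates P4.
P5: daily riders 19≥15, build time 1≤6, capital cost 155≤308 — dominates P4.
P7: daily riders 34≥15, build time 4≤6, capital cost 293≤308 — dominates P4.
Others (P1, P2, P6) are each worse than P4 on at least one objective.

P3, P5, P7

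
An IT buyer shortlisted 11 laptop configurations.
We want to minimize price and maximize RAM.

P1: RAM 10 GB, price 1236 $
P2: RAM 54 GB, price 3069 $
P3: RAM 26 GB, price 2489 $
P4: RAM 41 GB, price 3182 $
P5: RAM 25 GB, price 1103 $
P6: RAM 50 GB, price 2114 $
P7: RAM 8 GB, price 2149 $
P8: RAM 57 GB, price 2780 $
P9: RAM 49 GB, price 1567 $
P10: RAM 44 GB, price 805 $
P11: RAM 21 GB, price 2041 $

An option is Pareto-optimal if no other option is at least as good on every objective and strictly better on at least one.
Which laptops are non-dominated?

P1: dominated by P5 (RAM 25≥10, price 1103≤1236).
P2: dominated by P8 (RAM 57≥54, price 2780≤3069).
P3: dominated by P6 (RAM 50≥26, price 2114≤2489).
P4: dominated by P2 (RAM 54≥41, price 3069≤3182).
P5: dominated by P10 (RAM 44≥25, price 805≤1103).
P6: not dominated.
P7: dominated by P1 (RAM 10≥8, price 1236≤2149).
P8: not dominated (best RAM).
P9: not dominated.
P10: not dominated (best price).
P11: dominated by P5 (RAM 25≥21, price 1103≤2041).

P6, P8, P9, P10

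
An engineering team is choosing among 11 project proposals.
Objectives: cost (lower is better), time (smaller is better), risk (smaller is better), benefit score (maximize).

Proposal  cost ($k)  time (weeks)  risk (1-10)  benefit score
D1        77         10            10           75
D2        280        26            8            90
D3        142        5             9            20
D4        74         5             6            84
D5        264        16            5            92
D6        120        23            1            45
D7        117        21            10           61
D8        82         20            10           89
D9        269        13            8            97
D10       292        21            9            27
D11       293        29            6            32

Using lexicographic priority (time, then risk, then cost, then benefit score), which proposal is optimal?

D4

First minimize time: best is 5, kept {D3, D4}.
Then minimize risk: best is 6, kept {D4}.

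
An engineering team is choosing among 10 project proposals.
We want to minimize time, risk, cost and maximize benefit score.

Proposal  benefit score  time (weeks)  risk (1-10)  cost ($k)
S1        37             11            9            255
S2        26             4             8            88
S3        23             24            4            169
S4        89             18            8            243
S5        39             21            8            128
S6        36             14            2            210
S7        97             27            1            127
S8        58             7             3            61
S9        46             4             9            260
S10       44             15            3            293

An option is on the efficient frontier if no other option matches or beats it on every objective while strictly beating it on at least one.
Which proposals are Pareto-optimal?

S2, S4, S6, S7, S8, S9

S1: dominated by S8 (benefit score 58≥37, time 7≤11, risk 3≤9, cost 61≤255).
S2: not dominated.
S3: dominated by S8 (benefit score 58≥23, time 7≤24, risk 3≤4, cost 61≤169).
S4: not dominated.
S5: dominated by S8 (benefit score 58≥39, time 7≤21, risk 3≤8, cost 61≤128).
S6: not dominated.
S7: not dominated (best benefit score).
S8: not dominated (best cost).
S9: not dominated.
S10: dominated by S8 (benefit score 58≥44, time 7≤15, risk 3≤3, cost 61≤293).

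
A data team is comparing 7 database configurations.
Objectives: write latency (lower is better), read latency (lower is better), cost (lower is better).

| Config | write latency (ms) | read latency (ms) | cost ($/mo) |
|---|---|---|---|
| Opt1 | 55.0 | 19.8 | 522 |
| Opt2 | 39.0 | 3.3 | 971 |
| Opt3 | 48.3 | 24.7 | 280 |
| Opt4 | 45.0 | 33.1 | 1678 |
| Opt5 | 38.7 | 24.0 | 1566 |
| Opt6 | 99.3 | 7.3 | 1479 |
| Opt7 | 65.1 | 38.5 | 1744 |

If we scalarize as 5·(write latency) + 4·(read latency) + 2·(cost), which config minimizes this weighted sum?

Opt1: 5·55.0 + 4·19.8 + 2·522 = 1398.2
Opt2: 5·39.0 + 4·3.3 + 2·971 = 2150.2
Opt3: 5·48.3 + 4·24.7 + 2·280 = 900.3
Opt4: 5·45.0 + 4·33.1 + 2·1678 = 3713.4
Opt5: 5·38.7 + 4·24.0 + 2·1566 = 3421.5
Opt6: 5·99.3 + 4·7.3 + 2·1479 = 3483.7
Opt7: 5·65.1 + 4·38.5 + 2·1744 = 3967.5
Lowest: Opt3 at 900.3.

Opt3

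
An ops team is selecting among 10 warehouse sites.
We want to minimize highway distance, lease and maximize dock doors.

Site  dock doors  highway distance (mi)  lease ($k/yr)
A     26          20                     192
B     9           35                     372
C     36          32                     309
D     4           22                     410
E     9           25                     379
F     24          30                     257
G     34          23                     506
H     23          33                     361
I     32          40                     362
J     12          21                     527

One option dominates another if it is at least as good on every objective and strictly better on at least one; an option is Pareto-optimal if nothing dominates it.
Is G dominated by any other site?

No

A: worse on dock doors (26 vs 34).
B: worse on dock doors (9 vs 34).
C: worse on highway distance (32 vs 23).
D: worse on dock doors (4 vs 34).
E: worse on dock doors (9 vs 34).
F: worse on dock doors (24 vs 34).
H: worse on dock doors (23 vs 34).
I: worse on dock doors (32 vs 34).
J: worse on dock doors (12 vs 34).
No option is at least as good as G on every objective and strictly better on one.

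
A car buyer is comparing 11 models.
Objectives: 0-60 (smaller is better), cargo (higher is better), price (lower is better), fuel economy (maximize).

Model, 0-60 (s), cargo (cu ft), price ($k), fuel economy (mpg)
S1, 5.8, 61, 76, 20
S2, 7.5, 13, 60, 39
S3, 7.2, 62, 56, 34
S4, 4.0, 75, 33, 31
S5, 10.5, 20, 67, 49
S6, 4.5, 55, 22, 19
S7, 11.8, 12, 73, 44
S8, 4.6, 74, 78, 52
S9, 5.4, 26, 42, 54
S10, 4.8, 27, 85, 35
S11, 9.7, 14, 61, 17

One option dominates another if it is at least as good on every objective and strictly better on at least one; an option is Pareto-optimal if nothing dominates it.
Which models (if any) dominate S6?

S1: worse on 0-60 (5.8 vs 4.5).
S2: worse on 0-60 (7.5 vs 4.5).
S3: worse on 0-60 (7.2 vs 4.5).
S4: worse on price (33 vs 22).
S5: worse on 0-60 (10.5 vs 4.5).
S7: worse on 0-60 (11.8 vs 4.5).
S8: worse on 0-60 (4.6 vs 4.5).
S9: worse on 0-60 (5.4 vs 4.5).
S10: worse on 0-60 (4.8 vs 4.5).
S11: worse on 0-60 (9.7 vs 4.5).
No option dominates S6.

none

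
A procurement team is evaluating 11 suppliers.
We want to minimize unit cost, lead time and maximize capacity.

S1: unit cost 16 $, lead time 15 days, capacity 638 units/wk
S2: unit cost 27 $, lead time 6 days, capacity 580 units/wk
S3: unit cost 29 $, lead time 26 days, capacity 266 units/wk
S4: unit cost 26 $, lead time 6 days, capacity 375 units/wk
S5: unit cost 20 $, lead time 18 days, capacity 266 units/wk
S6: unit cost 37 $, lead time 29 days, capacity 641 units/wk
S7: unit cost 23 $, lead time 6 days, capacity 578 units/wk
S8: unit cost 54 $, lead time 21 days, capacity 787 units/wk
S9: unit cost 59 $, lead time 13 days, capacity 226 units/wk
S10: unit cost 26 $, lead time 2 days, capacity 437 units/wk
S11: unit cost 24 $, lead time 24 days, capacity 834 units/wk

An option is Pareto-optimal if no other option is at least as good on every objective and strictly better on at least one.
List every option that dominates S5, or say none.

S1

S1: unit cost 16≤20, lead time 15≤18, capacity 638≥266 — dominates S5.
Others (S2, S3, S4, S6, S7, S8, S9, S10, S11) are each worse than S5 on at least one objective.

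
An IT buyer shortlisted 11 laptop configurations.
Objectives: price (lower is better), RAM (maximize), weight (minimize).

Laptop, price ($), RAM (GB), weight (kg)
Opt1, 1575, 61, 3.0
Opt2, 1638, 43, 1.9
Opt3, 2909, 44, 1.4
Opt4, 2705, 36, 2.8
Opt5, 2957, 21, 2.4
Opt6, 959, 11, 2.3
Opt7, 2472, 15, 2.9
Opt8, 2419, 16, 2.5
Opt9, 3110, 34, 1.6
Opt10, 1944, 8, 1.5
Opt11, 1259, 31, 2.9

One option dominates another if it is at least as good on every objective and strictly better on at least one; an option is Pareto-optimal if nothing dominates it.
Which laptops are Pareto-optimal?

Opt1, Opt2, Opt3, Opt6, Opt10, Opt11

Opt1: not dominated (best RAM).
Opt2: not dominated.
Opt3: not dominated (best weight).
Opt4: dominated by Opt2 (price 1638≤2705, RAM 43≥36, weight 1.9≤2.8).
Opt5: dominated by Opt2 (price 1638≤2957, RAM 43≥21, weight 1.9≤2.4).
Opt6: not dominated (best price).
Opt7: dominated by Opt2 (price 1638≤2472, RAM 43≥15, weight 1.9≤2.9).
Opt8: dominated by Opt2 (price 1638≤2419, RAM 43≥16, weight 1.9≤2.5).
Opt9: dominated by Opt3 (price 2909≤3110, RAM 44≥34, weight 1.4≤1.6).
Opt10: not dominated.
Opt11: not dominated.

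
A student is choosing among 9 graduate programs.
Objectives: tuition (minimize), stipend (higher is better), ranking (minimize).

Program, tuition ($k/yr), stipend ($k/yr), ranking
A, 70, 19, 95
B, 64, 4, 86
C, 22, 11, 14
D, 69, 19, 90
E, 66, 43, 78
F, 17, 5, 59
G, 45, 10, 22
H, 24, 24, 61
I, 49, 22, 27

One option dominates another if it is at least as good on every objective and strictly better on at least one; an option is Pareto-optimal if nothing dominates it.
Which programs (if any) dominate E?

none

A: worse on tuition (70 vs 66).
B: worse on stipend (4 vs 43).
C: worse on stipend (11 vs 43).
D: worse on tuition (69 vs 66).
F: worse on stipend (5 vs 43).
G: worse on stipend (10 vs 43).
H: worse on stipend (24 vs 43).
I: worse on stipend (22 vs 43).
No option dominates E.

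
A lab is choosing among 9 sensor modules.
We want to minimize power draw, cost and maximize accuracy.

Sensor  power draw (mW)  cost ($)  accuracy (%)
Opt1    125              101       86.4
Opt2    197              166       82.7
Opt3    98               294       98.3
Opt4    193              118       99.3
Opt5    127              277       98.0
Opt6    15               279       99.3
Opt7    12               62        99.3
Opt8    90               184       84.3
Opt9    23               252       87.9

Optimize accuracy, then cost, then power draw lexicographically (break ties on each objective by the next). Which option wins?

First maximize accuracy: best is 99.3, kept {Opt4, Opt6, Opt7}.
Then minimize cost: best is 62, kept {Opt7}.

Opt7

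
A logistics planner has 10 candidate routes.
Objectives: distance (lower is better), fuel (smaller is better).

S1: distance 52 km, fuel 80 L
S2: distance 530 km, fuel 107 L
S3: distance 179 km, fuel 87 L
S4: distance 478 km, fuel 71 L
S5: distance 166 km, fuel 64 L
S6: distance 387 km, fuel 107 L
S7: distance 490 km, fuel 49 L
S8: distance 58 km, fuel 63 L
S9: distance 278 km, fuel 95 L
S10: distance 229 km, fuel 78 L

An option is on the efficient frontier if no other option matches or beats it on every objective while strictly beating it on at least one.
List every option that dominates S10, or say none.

S5, S8

S5: distance 166≤229, fuel 64≤78 — dominates S10.
S8: distance 58≤229, fuel 63≤78 — dominates S10.
Others (S1, S2, S3, S4, S6, S7, S9) are each worse than S10 on at least one objective.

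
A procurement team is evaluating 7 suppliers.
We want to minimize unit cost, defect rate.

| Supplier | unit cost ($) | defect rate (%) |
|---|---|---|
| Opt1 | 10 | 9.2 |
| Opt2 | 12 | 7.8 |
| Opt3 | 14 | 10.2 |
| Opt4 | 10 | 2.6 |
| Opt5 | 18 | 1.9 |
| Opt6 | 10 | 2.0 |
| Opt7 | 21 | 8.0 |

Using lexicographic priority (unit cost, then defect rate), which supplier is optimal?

Opt6

First minimize unit cost: best is 10, kept {Opt1, Opt4, Opt6}.
Then minimize defect rate: best is 2.0, kept {Opt6}.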